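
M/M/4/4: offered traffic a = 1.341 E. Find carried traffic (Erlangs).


B(4,1.341) = 0.035676 (Erlang-B)
Carried load = a(1 − B) = 1.341·(1 − 0.035676) = 1.341·0.964324 = 1.2932 E

Final: 1.2932 Erlangs


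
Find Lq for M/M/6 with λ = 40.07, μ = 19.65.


a = λ/μ = 2.0392; ρ = a/6 = 0.3399
P₀ = 0.129918
Lq = P₀·a^c·ρ / (c!·(1−ρ)²) = 0.129918·71.90196·0.3399/(720·0.43578)
= 0.01012

Final: 0.01012


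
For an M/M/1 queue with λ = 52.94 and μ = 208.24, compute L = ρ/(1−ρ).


ρ = λ/μ = 52.94/208.24 = 0.2542
L = ρ/(1−ρ) = 0.2542/(1 − 0.2542) = 0.2542/0.7458 = 0.3409

Final: 0.3409


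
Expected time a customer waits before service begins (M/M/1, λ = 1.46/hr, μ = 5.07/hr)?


ρ = 1.46/5.07 = 0.2880
Wq = ρ/(μ−λ) = 0.2880/(5.07 − 1.46) = 0.2880/3.61 = 0.07977 hr

Final: 0.07977 hr


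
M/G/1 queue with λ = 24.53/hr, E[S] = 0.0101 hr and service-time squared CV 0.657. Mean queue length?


ρ = λ·E[S] = 24.53·0.0101 = 0.2478
Lq = ρ²(1+C_s²)/(2(1−ρ)) = 0.06138·(1+0.657)/(2·0.7522)
= 0.06138·1.6570/1.5045 = 0.06760

Final: 0.06760


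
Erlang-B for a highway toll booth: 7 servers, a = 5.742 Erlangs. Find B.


B(c,a) = (a^c/c!) / Σ_{k=0}^{c} a^k/k!
a^7/7! = 40.833046
Σ terms (k=0..7): 1.00000 + 5.74200 + 16.48528 + 31.55283 + 45.29409 + 52.01573 + 49.77905 + 40.83305 = 242.702028
B = 40.833046/242.702028 = 0.168244

Final: 0.168244


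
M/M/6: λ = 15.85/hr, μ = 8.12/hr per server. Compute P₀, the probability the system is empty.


a = λ/μ = 15.85/8.12 = 1.9520; ρ = a/c = 0.3253
Σ_{k=0}^{5} a^k/k! (terms k=0..5) = 1.00000 + 1.95197 + 1.90509 + 1.23956 + 0.60490 + 0.23615 = 6.93767
Tail: a^6/(6!(1−ρ)) = 55.31456/(720·0.6747) = 0.11387
P₀ = 1/(6.93767 + 0.11387) = 1/7.05154 = 0.141813

Final: 0.141813


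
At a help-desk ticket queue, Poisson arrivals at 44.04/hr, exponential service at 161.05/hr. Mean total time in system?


W = 1/(μ−λ) = 1/(161.05 − 44.04) = 1/117.01 = 0.008546 hr

Final: 0.008546 hr


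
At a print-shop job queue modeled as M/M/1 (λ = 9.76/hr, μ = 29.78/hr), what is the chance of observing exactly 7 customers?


ρ = 9.76/29.78 = 0.3277
P_n = (1−ρ)·ρ^n = (1 − 0.3277)·0.3277^7 = 0.6723·0.0004061 = 0.0002730

Final: 0.0002730


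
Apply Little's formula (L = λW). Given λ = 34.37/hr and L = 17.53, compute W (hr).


W = L/λ = 17.53/34.37 = 0.5100 hr

Final: 0.5100 hr


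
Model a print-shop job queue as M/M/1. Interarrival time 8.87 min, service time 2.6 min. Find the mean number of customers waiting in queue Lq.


λ = 60/8.87 = 6.7644 /hr
μ = 60/2.6 = 23.0769 /hr
ρ = λ/μ = 6.7644/23.0769 = 0.2931
Lq = ρ²/(1−ρ) = 0.08592/0.7069 = 0.1216

Final: 0.1216


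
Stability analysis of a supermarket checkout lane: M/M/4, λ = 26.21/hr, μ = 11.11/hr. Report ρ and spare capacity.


Total capacity cμ = 4·11.11 = 44.44/hr
ρ = λ/(cμ) = 26.21/44.44 = 0.5898
Stable ⇔ ρ < 1: YES
Spare capacity = cμ − λ = 44.44 − 26.21 = 18.23/hr

Final: ρ = 0.5898; stable; margin = 18.23/hr


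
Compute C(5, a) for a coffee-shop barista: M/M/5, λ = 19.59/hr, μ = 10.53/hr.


a = λ/μ = 1.8604; ρ = a/5 = 0.3721
P₀ = 0.154823 (from M/M/c formula)
C(c,a) = [a^c/(c!(1−ρ))]·P₀ = [22.28591/(120·0.6279)]·0.154823
= 0.29576·0.154823 = 0.045791

Final: 0.045791


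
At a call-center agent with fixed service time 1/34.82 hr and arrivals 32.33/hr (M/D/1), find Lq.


ρ = 32.33/34.82 = 0.9285
M/D/1: Lq = ρ²/(2(1−ρ)) = 0.8621/(2·0.07151) = 6.02772

Final: 6.02772


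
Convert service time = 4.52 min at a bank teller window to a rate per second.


μ = 1/(service time) in consistent units.
1 second = 0.0166667 min, so μ = 0.0166667/4.52 = 0.003687 per second

Final: 0.003687 /sec


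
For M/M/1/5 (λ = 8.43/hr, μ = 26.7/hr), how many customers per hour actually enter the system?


ρ = 0.3157; P_K = (1−ρ)ρ^5/(1−ρ^6) = 0.002149
λ_eff = λ(1 − P_K) = 8.43·(1 − 0.002149) = 8.43·0.997851 = 8.4119 /hr

Final: 8.4119 /hr


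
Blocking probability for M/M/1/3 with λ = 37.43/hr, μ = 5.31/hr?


ρ = λ/μ = 37.43/5.31 = 7.0490
P_K = (1−ρ)ρ^K/(1−ρ^(K+1)) = (-6.0490·350.248205)/(1 − 2468.887064)
= -2118.638859/-2467.887064 = 0.858483

Final: 0.858483


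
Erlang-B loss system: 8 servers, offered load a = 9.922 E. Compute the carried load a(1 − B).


B(8,9.922) = 0.334654 (Erlang-B)
Carried load = a(1 − B) = 9.922·(1 − 0.334654) = 9.922·0.665346 = 6.6016 E

Final: 6.6016 Erlangs


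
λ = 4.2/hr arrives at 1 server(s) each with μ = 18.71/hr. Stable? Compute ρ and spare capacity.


Total capacity cμ = 1·18.71 = 18.71/hr
ρ = λ/(cμ) = 4.2/18.71 = 0.2245
Stable ⇔ ρ < 1: YES
Spare capacity = cμ − λ = 18.71 − 4.2 = 14.51/hr

Final: ρ = 0.2245; stable; margin = 14.51/hr


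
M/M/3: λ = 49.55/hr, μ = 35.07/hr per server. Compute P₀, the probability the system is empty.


a = λ/μ = 49.55/35.07 = 1.4129; ρ = a/c = 0.4710
Σ_{k=0}^{2} a^k/k! (terms k=0..2) = 1.00000 + 1.41289 + 0.99813 = 3.41102
Tail: a^3/(3!(1−ρ)) = 2.82048/(6·0.5290) = 0.88856
P₀ = 1/(3.41102 + 0.88856) = 1/4.29957 = 0.232581

Final: 0.232581


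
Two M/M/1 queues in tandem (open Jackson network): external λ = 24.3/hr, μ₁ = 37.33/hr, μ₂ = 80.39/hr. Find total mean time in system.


Each node sees arrival rate λ = 24.3/hr (tandem ⇒ throughput preserved).
W₁ = 1/(μ₁−λ) = 1/(37.33−24.3) = 0.07675 hr
W₂ = 1/(μ₂−λ) = 1/(80.39−24.3) = 0.01783 hr
W_total = W₁ + W₂ = 0.07675 + 0.01783 = 0.09457 hr

Final: 0.09457 hr


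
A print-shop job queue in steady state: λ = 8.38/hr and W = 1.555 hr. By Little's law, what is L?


L = λW = 8.38·1.555 = 13.0309

Final: 13.0309


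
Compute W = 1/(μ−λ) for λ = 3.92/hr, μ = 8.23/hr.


W = 1/(μ−λ) = 1/(8.23 − 3.92) = 1/4.31 = 0.2320 hr

Final: 0.2320 hr


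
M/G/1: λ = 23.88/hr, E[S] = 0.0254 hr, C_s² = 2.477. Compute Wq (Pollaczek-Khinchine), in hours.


ρ = λ·E[S] = 23.88·0.0254 = 0.6066
E[S²] = E[S]²(1+C_s²) = 0.0254²·(1+2.477) = 0.002243
Wq = λ·E[S²]/(2(1−ρ)) = 23.88·0.002243/(2·0.3934) = 0.06808 hr

Final: 0.06808 hr


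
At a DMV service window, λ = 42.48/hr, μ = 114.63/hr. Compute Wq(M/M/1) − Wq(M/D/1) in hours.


ρ = 42.48/114.63 = 0.3706
Wq(M/M/1) = ρ/(μ−λ) = 0.3706/72.15 = 0.005136 hr
Wq(M/D/1) = ρ/(2(μ−λ)) = 0.002568 hr
Savings = 0.005136 − 0.002568 = 0.002568 hr

Final: 0.002568 hr


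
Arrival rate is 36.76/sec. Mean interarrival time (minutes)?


Mean interarrival time = 1/λ = 1/36.76 second = 0.02720 second
In minutes: 0.02720 × 0.0166667 = 0.0004534 min

Final: 0.0004534 min


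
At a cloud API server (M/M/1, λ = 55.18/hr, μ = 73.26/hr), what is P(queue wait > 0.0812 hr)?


ρ = 55.18/73.26 = 0.7532
P(Wq > t) = ρ·e^{−(μ−λ)t} = 0.7532·e^{−1.4681}
= 0.7532·0.230364 = 0.173512

Final: 0.173512


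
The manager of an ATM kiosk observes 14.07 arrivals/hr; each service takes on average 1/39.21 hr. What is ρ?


ρ = λ/μ = 14.07/39.21 = 0.3588

Final: 0.3588


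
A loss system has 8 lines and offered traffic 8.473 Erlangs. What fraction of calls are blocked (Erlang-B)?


B(c,a) = (a^c/c!) / Σ_{k=0}^{c} a^k/k!
a^8/8! = 658.835706
Σ terms (k=0..8): 1.00000 + 8.47300 + 35.89586 + 101.38189 + 214.75218 + 363.91905 + 513.91435 + 622.05661 + 658.83571 = 2520.228640
B = 658.835706/2520.228640 = 0.261419

Final: 0.261419


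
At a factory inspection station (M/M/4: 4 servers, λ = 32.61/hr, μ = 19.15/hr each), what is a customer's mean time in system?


a = 1.7029; ρ = 0.4257; P₀ = 0.179024
Lq = P₀·a^c·ρ/(c!(1−ρ)²) = 0.08097
Wq = Lq/λ = 0.08097/32.61 = 0.002483 hr
W = Wq + 1/μ = 0.002483 + 0.05222 = 0.05470 hr

Final: 0.05470 hr


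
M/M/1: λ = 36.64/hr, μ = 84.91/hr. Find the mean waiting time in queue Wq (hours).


ρ = 36.64/84.91 = 0.4315
Wq = ρ/(μ−λ) = 0.4315/(84.91 − 36.64) = 0.4315/48.27 = 0.008940 hr

Final: 0.008940 hr


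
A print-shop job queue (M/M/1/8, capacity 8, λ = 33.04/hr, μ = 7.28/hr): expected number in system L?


ρ = 33.04/7.28 = 4.5385
L = ρ[1 − (K+1)ρ^K + Kρ^(K+1)] / [(1−ρ)(1−ρ^(K+1))]
Numerator: 4.5385·(1 − 9·179998.661108 + 8·816917.000411) = 22308122.626617
Denominator: (-3.5385)·(-816916.000411) = 2890625.847609
L = 22308122.626617/2890625.847609 = 7.7174

Final: 7.7174


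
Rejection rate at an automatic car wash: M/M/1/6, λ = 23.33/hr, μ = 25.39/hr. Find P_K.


ρ = λ/μ = 23.33/25.39 = 0.9189
P_K = (1−ρ)ρ^K/(1−ρ^(K+1)) = (0.08113·0.601883)/(1 − 0.553050)
= 0.048833/0.446950 = 0.109259

Final: 0.109259


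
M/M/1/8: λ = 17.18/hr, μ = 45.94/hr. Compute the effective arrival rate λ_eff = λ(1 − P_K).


ρ = 0.3740; P_K = (1−ρ)ρ^8/(1−ρ^9) = 0.0002395
λ_eff = λ(1 − P_K) = 17.18·(1 − 0.0002395) = 17.18·0.999760 = 17.1759 /hr

Final: 17.1759 /hr


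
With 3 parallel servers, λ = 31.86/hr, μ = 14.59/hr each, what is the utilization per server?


ρ = λ/(cμ) = 31.86/(3·14.59) = 31.86/43.77 = 0.7279

Final: 0.7279


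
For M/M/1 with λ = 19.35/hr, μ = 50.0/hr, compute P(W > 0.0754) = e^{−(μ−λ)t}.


W ~ Exponential(μ−λ) for M/M/1.
μ − λ = 50.0 − 19.35 = 30.6500
P(W > t) = e^{−(μ−λ)t} = e^{−2.3110} = 0.099161

Final: 0.099161


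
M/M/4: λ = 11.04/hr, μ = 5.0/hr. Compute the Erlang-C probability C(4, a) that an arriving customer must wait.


a = λ/μ = 2.2080; ρ = a/4 = 0.5520
P₀ = 0.103624 (from M/M/c formula)
C(c,a) = [a^c/(c!(1−ρ))]·P₀ = [23.76820/(24·0.4480)]·0.103624
= 2.21058·0.103624 = 0.229069

Final: 0.229069


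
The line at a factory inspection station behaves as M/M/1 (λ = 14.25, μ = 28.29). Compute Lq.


ρ = 14.25/28.29 = 0.5037
Lq = ρ²/(1−ρ) = 0.2537/0.4963 = 0.5112

Final: 0.5112


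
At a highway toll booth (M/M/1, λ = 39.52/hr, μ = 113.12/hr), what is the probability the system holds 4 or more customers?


ρ = 39.52/113.12 = 0.3494
P(N ≥ n) = ρ^n = 0.3494^4 = 0.014897

Final: 0.014897


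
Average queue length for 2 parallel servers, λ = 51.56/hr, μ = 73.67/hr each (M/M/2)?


a = λ/μ = 0.6999; ρ = a/2 = 0.3499
P₀ = 0.481549
Lq = P₀·a^c·ρ / (c!·(1−ρ)²) = 0.481549·0.48983·0.3499/(2·0.42258)
= 0.09766

Final: 0.09766


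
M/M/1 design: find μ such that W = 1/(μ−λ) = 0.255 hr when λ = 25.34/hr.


W = 1/(μ−λ) ⇒ μ − λ = 1/W = 1/0.255 = 3.9216
μ = λ + 1/W = 25.34 + 3.9216 = 29.2616 per hr

Final: 29.2616 /hr


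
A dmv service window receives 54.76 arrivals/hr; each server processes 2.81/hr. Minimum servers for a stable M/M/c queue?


Stability requires cμ > λ ⇔ c > λ/μ.
λ/μ = 54.76/2.81 = 19.4875
Minimum integer c = ⌊19.4875⌋ + 1 = 20
Check: 20·2.81 = 56.20 > 54.76, while 19·2.81 = 53.39 ≤ 54.76

Final: 20 servers


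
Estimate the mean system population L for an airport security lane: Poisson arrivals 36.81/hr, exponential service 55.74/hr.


ρ = λ/μ = 36.81/55.74 = 0.6604
L = ρ/(1−ρ) = 0.6604/(1 − 0.6604) = 0.6604/0.3396 = 1.9445

Final: 1.9445


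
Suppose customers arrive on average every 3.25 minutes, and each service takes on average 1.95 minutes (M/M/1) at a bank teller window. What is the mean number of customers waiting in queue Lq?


λ = 60/3.25 = 18.4615 /hr
μ = 60/1.95 = 30.7692 /hr
ρ = λ/μ = 18.4615/30.7692 = 0.6000
Lq = ρ²/(1−ρ) = 0.3600/0.4000 = 0.9000

Final: 0.9000


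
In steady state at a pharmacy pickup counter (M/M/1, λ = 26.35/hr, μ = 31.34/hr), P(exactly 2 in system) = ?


ρ = 26.35/31.34 = 0.8408
P_n = (1−ρ)·ρ^n = (1 − 0.8408)·0.8408^2 = 0.1592·0.706909 = 0.112555

Final: 0.112555


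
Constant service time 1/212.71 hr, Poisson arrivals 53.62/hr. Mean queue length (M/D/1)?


ρ = 53.62/212.71 = 0.2521
M/D/1: Lq = ρ²/(2(1−ρ)) = 0.06354/(2·0.7479) = 0.04248

Final: 0.04248


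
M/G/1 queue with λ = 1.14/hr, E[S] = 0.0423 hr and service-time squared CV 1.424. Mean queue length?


ρ = λ·E[S] = 1.14·0.0423 = 0.04822
Lq = ρ²(1+C_s²)/(2(1−ρ)) = 0.002325·(1+1.424)/(2·0.9518)
= 0.002325·2.4240/1.9036 = 0.002961

Final: 0.002961


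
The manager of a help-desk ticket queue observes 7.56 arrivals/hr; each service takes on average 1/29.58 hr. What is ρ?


ρ = λ/μ = 7.56/29.58 = 0.2556

Final: 0.2556


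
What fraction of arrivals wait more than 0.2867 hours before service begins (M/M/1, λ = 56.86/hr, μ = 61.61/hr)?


ρ = 56.86/61.61 = 0.9229
P(Wq > t) = ρ·e^{−(μ−λ)t} = 0.9229·e^{−1.3618}
= 0.9229·0.256193 = 0.236441

Final: 0.236441


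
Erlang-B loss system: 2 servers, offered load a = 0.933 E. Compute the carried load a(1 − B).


B(2,0.933) = 0.183784 (Erlang-B)
Carried load = a(1 − B) = 0.933·(1 − 0.183784) = 0.933·0.816216 = 0.7615 E

Final: 0.7615 Erlangs


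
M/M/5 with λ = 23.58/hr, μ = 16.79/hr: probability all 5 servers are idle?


a = λ/μ = 23.58/16.79 = 1.4044; ρ = a/c = 0.2809
Σ_{k=0}^{4} a^k/k! (terms k=0..4) = 1.00000 + 1.40441 + 0.98618 + 0.46167 + 0.16209 = 4.01435
Tail: a^5/(5!(1−ρ)) = 5.46343/(120·0.7191) = 0.06331
P₀ = 1/(4.01435 + 0.06331) = 1/4.07766 = 0.245239

Final: 0.245239


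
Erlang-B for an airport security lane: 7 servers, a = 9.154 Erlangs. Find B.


B(c,a) = (a^c/c!) / Σ_{k=0}^{c} a^k/k!
a^7/7! = 1068.675419
Σ terms (k=0..7): 1.00000 + 9.15400 + 41.89786 + 127.84433 + 292.57175 + 535.64036 + 817.20864 + 1068.67542 = 2893.992365
B = 1068.675419/2893.992365 = 0.369274

Final: 0.369274


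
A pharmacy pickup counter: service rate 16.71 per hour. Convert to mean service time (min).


Mean service time = 1/μ = 1/16.71 hour = 0.05984 hour
In minutes: 0.05984 × 60 = 3.5907 min

Final: 3.5907 min


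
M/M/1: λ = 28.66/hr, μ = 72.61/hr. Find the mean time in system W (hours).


W = 1/(μ−λ) = 1/(72.61 − 28.66) = 1/43.95 = 0.02275 hr

Final: 0.02275 hr


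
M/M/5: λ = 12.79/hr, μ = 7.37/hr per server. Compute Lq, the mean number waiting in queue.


a = λ/μ = 1.7354; ρ = a/5 = 0.3471
P₀ = 0.175712
Lq = P₀·a^c·ρ / (c!·(1−ρ)²) = 0.175712·15.74038·0.3471/(120·0.42630)
= 0.01877

Final: 0.01877


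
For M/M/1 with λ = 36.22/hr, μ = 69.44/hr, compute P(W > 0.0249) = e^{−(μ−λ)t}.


W ~ Exponential(μ−λ) for M/M/1.
μ − λ = 69.44 − 36.22 = 33.2200
P(W > t) = e^{−(μ−λ)t} = e^{−0.8272} = 0.437282

Final: 0.437282


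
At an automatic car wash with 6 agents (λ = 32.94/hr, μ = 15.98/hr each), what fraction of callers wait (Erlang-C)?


a = λ/μ = 2.0613; ρ = a/6 = 0.3436
P₀ = 0.127059 (from M/M/c formula)
C(c,a) = [a^c/(c!(1−ρ))]·P₀ = [76.71511/(720·0.6564)]·0.127059
= 0.16231·0.127059 = 0.020623

Final: 0.020623


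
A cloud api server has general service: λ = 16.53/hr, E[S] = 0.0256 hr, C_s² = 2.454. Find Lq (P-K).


ρ = λ·E[S] = 16.53·0.0256 = 0.4232
Lq = ρ²(1+C_s²)/(2(1−ρ)) = 0.1791·(1+2.454)/(2·0.5768)
= 0.1791·3.4540/1.1537 = 0.53613

Final: 0.53613


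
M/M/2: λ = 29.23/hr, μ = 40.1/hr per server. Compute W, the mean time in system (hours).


a = 0.7289; ρ = 0.3645; P₀ = 0.465777
Lq = P₀·a^c·ρ/(c!(1−ρ)²) = 0.11166
Wq = Lq/λ = 0.11166/29.23 = 0.003820 hr
W = Wq + 1/μ = 0.003820 + 0.02494 = 0.02876 hr

Final: 0.02876 hr


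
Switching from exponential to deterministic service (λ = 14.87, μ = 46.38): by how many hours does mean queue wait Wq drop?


ρ = 14.87/46.38 = 0.3206
Wq(M/M/1) = ρ/(μ−λ) = 0.3206/31.51 = 0.01017 hr
Wq(M/D/1) = ρ/(2(μ−λ)) = 0.005087 hr
Savings = 0.01017 − 0.005087 = 0.005087 hr

Final: 0.005087 hr


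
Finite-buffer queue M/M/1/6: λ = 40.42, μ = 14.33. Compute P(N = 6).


ρ = λ/μ = 40.42/14.33 = 2.8207
P_K = (1−ρ)ρ^K/(1−ρ^(K+1)) = (-1.8207·503.617384)/(1 − 1420.531379)
= -916.913995/-1419.531379 = 0.645927

Final: 0.645927


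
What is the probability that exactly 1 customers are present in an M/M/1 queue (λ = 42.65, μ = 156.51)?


ρ = 42.65/156.51 = 0.2725
P_n = (1−ρ)·ρ^n = (1 − 0.2725)·0.2725^1 = 0.7275·0.272507 = 0.198247

Final: 0.198247


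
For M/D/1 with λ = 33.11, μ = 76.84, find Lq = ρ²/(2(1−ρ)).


ρ = 33.11/76.84 = 0.4309
M/D/1: Lq = ρ²/(2(1−ρ)) = 0.1857/(2·0.5691) = 0.16313

Final: 0.16313


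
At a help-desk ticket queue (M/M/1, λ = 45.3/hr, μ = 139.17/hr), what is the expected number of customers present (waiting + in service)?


ρ = λ/μ = 45.3/139.17 = 0.3255
L = ρ/(1−ρ) = 0.3255/(1 − 0.3255) = 0.3255/0.6745 = 0.4826

Final: 0.4826


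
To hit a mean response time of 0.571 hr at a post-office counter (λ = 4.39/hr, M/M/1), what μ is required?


W = 1/(μ−λ) ⇒ μ − λ = 1/W = 1/0.571 = 1.7513
μ = λ + 1/W = 4.39 + 1.7513 = 6.1413 per hr

Final: 6.1413 /hr


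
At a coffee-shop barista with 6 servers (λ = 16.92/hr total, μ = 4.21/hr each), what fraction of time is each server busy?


ρ = λ/(cμ) = 16.92/(6·4.21) = 16.92/25.26 = 0.6698

Final: 0.6698


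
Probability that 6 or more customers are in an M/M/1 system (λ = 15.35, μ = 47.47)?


ρ = 15.35/47.47 = 0.3234
P(N ≥ n) = ρ^n = 0.3234^6 = 0.001143

Final: 0.001143


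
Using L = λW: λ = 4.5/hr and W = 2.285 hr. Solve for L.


L = λW = 4.5·2.285 = 10.2825

Final: 10.2825


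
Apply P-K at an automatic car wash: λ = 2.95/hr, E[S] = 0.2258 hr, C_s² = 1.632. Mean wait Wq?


ρ = λ·E[S] = 2.95·0.2258 = 0.6661
E[S²] = E[S]²(1+C_s²) = 0.2258²·(1+1.632) = 0.134194
Wq = λ·E[S²]/(2(1−ρ)) = 2.95·0.134194/(2·0.3339) = 0.59282 hr

Final: 0.59282 hr


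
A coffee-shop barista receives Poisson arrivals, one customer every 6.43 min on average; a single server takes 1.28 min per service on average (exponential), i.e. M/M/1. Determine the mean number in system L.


λ = 60/6.43 = 9.3313 /hr
μ = 60/1.28 = 46.8750 /hr
ρ = λ/μ = 9.3313/46.8750 = 0.1991
L = ρ/(1−ρ) = 0.1991/0.8009 = 0.2485

Final: 0.2485


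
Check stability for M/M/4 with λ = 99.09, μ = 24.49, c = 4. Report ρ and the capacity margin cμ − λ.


Total capacity cμ = 4·24.49 = 97.96/hr
ρ = λ/(cμ) = 99.09/97.96 = 1.0115
Stable ⇔ ρ < 1: NO
Spare capacity = cμ − λ = 97.96 − 99.09 = -1.13/hr

Final: ρ = 1.0115; unstable; margin = -1.13/hr


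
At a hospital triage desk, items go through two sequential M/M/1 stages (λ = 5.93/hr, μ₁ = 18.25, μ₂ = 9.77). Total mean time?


Each node sees arrival rate λ = 5.93/hr (tandem ⇒ throughput preserved).
W₁ = 1/(μ₁−λ) = 1/(18.25−5.93) = 0.08117 hr
W₂ = 1/(μ₂−λ) = 1/(9.77−5.93) = 0.26042 hr
W_total = W₁ + W₂ = 0.08117 + 0.26042 = 0.34159 hr

Final: 0.34159 hr


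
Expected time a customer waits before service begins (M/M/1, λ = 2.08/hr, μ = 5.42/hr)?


ρ = 2.08/5.42 = 0.3838
Wq = ρ/(μ−λ) = 0.3838/(5.42 − 2.08) = 0.3838/3.34 = 0.1149 hr

Final: 0.1149 hr


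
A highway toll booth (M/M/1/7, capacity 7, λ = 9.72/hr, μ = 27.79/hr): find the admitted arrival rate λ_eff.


ρ = 0.3498; P_K = (1−ρ)ρ^7/(1−ρ^8) = 0.0004165
λ_eff = λ(1 − P_K) = 9.72·(1 − 0.0004165) = 9.72·0.999584 = 9.7160 /hr

Final: 9.7160 /hr


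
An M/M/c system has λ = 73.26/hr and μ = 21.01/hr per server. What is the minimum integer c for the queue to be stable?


Stability requires cμ > λ ⇔ c > λ/μ.
λ/μ = 73.26/21.01 = 3.4869
Minimum integer c = ⌊3.4869⌋ + 1 = 4
Check: 4·21.01 = 84.04 > 73.26, while 3·21.01 = 63.03 ≤ 73.26

Final: 4 servers


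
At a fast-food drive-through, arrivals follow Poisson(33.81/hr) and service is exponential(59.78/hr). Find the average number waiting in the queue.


ρ = 33.81/59.78 = 0.5656
Lq = ρ²/(1−ρ) = 0.3199/0.4344 = 0.7363

Final: 0.7363


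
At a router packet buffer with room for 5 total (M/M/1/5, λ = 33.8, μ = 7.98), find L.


ρ = 33.8/7.98 = 4.2356
L = ρ[1 − (K+1)ρ^K + Kρ^(K+1)] / [(1−ρ)(1−ρ^(K+1))]
Numerator: 4.2356·(1 − 6·1363.229717 + 5·5774.080755) = 87642.914924
Denominator: (-3.2356)·(-5773.080755) = 18679.316429
L = 87642.914924/18679.316429 = 4.6920

Final: 4.6920


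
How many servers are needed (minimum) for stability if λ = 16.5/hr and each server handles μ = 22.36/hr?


Stability requires cμ > λ ⇔ c > λ/μ.
λ/μ = 16.5/22.36 = 0.7379
Minimum integer c = ⌊0.7379⌋ + 1 = 1
Check: 1·22.36 = 22.36 > 16.5, while 0·22.36 = 0.00 ≤ 16.5

Final: 1 servers


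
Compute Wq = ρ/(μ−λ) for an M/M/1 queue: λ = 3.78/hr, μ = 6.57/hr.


ρ = 3.78/6.57 = 0.5753
Wq = ρ/(μ−λ) = 0.5753/(6.57 − 3.78) = 0.5753/2.79 = 0.2062 hr

Final: 0.2062 hr


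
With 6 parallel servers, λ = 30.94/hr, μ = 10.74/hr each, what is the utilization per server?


ρ = λ/(cμ) = 30.94/(6·10.74) = 30.94/64.44 = 0.4801

Final: 0.4801


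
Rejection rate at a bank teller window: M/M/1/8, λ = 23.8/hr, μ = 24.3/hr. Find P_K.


ρ = λ/μ = 23.8/24.3 = 0.9794
P_K = (1−ρ)ρ^K/(1−ρ^(K+1)) = (0.02058·0.846770)/(1 − 0.829347)
= 0.017423/0.170653 = 0.102097

Final: 0.102097


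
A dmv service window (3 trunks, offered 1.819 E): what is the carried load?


B(3,1.819) = 0.183166 (Erlang-B)
Carried load = a(1 − B) = 1.819·(1 − 0.183166) = 1.819·0.816834 = 1.4858 E

Final: 1.4858 Erlangs


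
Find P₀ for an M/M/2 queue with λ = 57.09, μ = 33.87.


a = λ/μ = 57.09/33.87 = 1.6856; ρ = a/c = 0.8428
Σ_{k=0}^{1} a^k/k! (terms k=0..1) = 1.00000 + 1.68556 = 2.68556
Tail: a^2/(2!(1−ρ)) = 2.84112/(2·0.1572) = 9.03556
P₀ = 1/(2.68556 + 9.03556) = 1/11.72113 = 0.085316

Final: 0.085316


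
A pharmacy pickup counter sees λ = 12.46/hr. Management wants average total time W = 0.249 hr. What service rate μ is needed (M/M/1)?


W = 1/(μ−λ) ⇒ μ − λ = 1/W = 1/0.249 = 4.0161
μ = λ + 1/W = 12.46 + 4.0161 = 16.4761 per hr

Final: 16.4761 /hr


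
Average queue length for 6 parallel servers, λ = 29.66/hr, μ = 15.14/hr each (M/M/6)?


a = λ/μ = 1.9590; ρ = a/6 = 0.3265
P₀ = 0.140809
Lq = P₀·a^c·ρ / (c!·(1−ρ)²) = 0.140809·56.52904·0.3265/(720·0.45359)
= 0.007958

Final: 0.007958


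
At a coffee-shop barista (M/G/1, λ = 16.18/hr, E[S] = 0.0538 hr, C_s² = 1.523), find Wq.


ρ = λ·E[S] = 16.18·0.0538 = 0.8705
E[S²] = E[S]²(1+C_s²) = 0.0538²·(1+1.523) = 0.007303
Wq = λ·E[S²]/(2(1−ρ)) = 16.18·0.007303/(2·0.1295) = 0.45615 hr

Final: 0.45615 hr


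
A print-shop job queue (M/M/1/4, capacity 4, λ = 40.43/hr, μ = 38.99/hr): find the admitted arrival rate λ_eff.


ρ = 1.0369; P_K = (1−ρ)ρ^4/(1−ρ^5) = 0.214763
λ_eff = λ(1 − P_K) = 40.43·(1 − 0.214763) = 40.43·0.785237 = 31.7471 /hr

Final: 31.7471 /hr


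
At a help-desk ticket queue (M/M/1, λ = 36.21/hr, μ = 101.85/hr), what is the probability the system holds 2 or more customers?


ρ = 36.21/101.85 = 0.3555
P(N ≥ n) = ρ^n = 0.3555^2 = 0.126396

Final: 0.126396


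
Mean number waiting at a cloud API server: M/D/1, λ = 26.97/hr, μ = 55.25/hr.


ρ = 26.97/55.25 = 0.4881
M/D/1: Lq = ρ²/(2(1−ρ)) = 0.2383/(2·0.5119) = 0.23277

Final: 0.23277


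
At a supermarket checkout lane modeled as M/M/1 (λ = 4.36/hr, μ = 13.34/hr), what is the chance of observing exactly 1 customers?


ρ = 4.36/13.34 = 0.3268
P_n = (1−ρ)·ρ^n = (1 − 0.3268)·0.3268^1 = 0.6732·0.326837 = 0.220014

Final: 0.220014


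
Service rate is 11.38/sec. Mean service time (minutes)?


Mean service time = 1/μ = 1/11.38 second = 0.08787 second
In minutes: 0.08787 × 0.0166667 = 0.001465 min

Final: 0.001465 min


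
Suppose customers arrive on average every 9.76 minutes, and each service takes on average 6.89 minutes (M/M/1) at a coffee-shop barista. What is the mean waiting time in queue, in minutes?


λ = 60/9.76 = 6.1475 /hr
μ = 60/6.89 = 8.7083 /hr
ρ = λ/μ = 6.1475/8.7083 = 0.7059
Wq = ρ/(μ−λ) = 0.7059/(8.7083−6.1475) = 0.27568 hr
In minutes: 0.27568·60 = 16.541 min

Final: 16.541 min


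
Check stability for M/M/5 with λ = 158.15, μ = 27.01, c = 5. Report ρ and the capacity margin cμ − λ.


Total capacity cμ = 5·27.01 = 135.05/hr
ρ = λ/(cμ) = 158.15/135.05 = 1.1710
Stable ⇔ ρ < 1: NO
Spare capacity = cμ − λ = 135.05 − 158.15 = -23.10/hr

Final: ρ = 1.1710; unstable; margin = -23.10/hr


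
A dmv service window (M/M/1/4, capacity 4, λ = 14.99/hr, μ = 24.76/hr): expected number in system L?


ρ = 14.99/24.76 = 0.6054
L = ρ[1 − (K+1)ρ^K + Kρ^(K+1)] / [(1−ρ)(1−ρ^(K+1))]
Numerator: 0.6054·(1 − 5·0.134340 + 4·0.081331) = 0.395713
Denominator: (0.3946)·(0.918669) = 0.362496
L = 0.395713/0.362496 = 1.0916

Final: 1.0916


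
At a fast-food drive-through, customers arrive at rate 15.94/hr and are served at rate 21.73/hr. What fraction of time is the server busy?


ρ = λ/μ = 15.94/21.73 = 0.7335

Final: 0.7335


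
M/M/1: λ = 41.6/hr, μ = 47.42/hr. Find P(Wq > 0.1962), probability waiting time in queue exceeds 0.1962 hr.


ρ = 41.6/47.42 = 0.8773
P(Wq > t) = ρ·e^{−(μ−λ)t} = 0.8773·e^{−1.1419}
= 0.8773·0.319217 = 0.280039

Final: 0.280039


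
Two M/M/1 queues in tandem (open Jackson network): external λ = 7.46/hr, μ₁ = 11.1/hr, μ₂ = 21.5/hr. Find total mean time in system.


Each node sees arrival rate λ = 7.46/hr (tandem ⇒ throughput preserved).
W₁ = 1/(μ₁−λ) = 1/(11.1−7.46) = 0.27473 hr
W₂ = 1/(μ₂−λ) = 1/(21.5−7.46) = 0.07123 hr
W_total = W₁ + W₂ = 0.27473 + 0.07123 = 0.34595 hr

Final: 0.34595 hr


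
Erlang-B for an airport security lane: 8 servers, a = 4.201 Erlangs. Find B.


B(c,a) = (a^c/c!) / Σ_{k=0}^{c} a^k/k!
a^8/8! = 2.406029
Σ terms (k=0..8): 1.00000 + 4.20100 + 8.82420 + 12.35682 + 12.97775 + 10.90391 + 7.63455 + 4.58182 + 2.40603 = 64.886087
B = 2.406029/64.886087 = 0.037081

Final: 0.037081


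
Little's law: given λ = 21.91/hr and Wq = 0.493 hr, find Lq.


Lq = λWq = 21.91·0.493 = 10.8016

Final: 10.8016


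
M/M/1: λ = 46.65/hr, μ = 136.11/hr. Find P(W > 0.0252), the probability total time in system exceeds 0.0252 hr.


W ~ Exponential(μ−λ) for M/M/1.
μ − λ = 136.11 − 46.65 = 89.4600
P(W > t) = e^{−(μ−λ)t} = e^{−2.2544} = 0.104937

Final: 0.104937


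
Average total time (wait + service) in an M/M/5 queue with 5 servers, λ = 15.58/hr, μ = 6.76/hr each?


a = 2.3047; ρ = 0.4609; P₀ = 0.098213
Lq = P₀·a^c·ρ/(c!(1−ρ)²) = 0.08443
Wq = Lq/λ = 0.08443/15.58 = 0.005419 hr
W = Wq + 1/μ = 0.005419 + 0.14793 = 0.15335 hr

Final: 0.15335 hr


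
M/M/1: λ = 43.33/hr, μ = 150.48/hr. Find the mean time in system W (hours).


W = 1/(μ−λ) = 1/(150.48 − 43.33) = 1/107.15 = 0.009333 hr

Final: 0.009333 hr


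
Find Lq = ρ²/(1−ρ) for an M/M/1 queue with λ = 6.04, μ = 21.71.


ρ = 6.04/21.71 = 0.2782
Lq = ρ²/(1−ρ) = 0.07740/0.7218 = 0.1072

Final: 0.1072


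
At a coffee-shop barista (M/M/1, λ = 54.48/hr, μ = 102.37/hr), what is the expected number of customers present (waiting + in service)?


ρ = λ/μ = 54.48/102.37 = 0.5322
L = ρ/(1−ρ) = 0.5322/(1 − 0.5322) = 0.5322/0.4678 = 1.1376

Final: 1.1376


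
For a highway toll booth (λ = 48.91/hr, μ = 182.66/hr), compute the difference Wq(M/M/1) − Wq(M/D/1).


ρ = 48.91/182.66 = 0.2678
Wq(M/M/1) = ρ/(μ−λ) = 0.2678/133.75 = 0.002002 hr
Wq(M/D/1) = ρ/(2(μ−λ)) = 0.001001 hr
Savings = 0.002002 − 0.001001 = 0.001001 hr

Final: 0.001001 hr


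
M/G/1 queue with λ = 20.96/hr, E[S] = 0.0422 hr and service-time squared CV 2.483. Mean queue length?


ρ = λ·E[S] = 20.96·0.0422 = 0.8845
Lq = ρ²(1+C_s²)/(2(1−ρ)) = 0.7824·(1+2.483)/(2·0.1155)
= 0.7824·3.4830/0.2310 = 11.79761

Final: 11.79761


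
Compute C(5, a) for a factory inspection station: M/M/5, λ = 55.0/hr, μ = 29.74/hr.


a = λ/μ = 1.8494; ρ = a/5 = 0.3699
P₀ = 0.156566 (from M/M/c formula)
C(c,a) = [a^c/(c!(1−ρ))]·P₀ = [21.63260/(120·0.6301)]·0.156566
= 0.28609·0.156566 = 0.044792

Final: 0.044792


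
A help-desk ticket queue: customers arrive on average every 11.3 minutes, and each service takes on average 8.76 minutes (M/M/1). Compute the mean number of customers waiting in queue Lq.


λ = 60/11.3 = 5.3097 /hr
μ = 60/8.76 = 6.8493 /hr
ρ = λ/μ = 5.3097/6.8493 = 0.7752
Lq = ρ²/(1−ρ) = 0.6010/0.2248 = 2.6736

Final: 2.6736


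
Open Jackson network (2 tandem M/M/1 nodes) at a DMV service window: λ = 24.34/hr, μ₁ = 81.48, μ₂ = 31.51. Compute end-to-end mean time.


Each node sees arrival rate λ = 24.34/hr (tandem ⇒ throughput preserved).
W₁ = 1/(μ₁−λ) = 1/(81.48−24.34) = 0.01750 hr
W₂ = 1/(μ₂−λ) = 1/(31.51−24.34) = 0.13947 hr
W_total = W₁ + W₂ = 0.01750 + 0.13947 = 0.15697 hr

Final: 0.15697 hr


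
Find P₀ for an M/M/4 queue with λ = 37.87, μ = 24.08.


a = λ/μ = 37.87/24.08 = 1.5727; ρ = a/c = 0.3932
Σ_{k=0}^{3} a^k/k! (terms k=0..3) = 1.00000 + 1.57267 + 1.23665 + 0.64828 = 4.45761
Tail: a^4/(4!(1−ρ)) = 6.11724/(24·0.6068) = 0.42003
P₀ = 1/(4.45761 + 0.42003) = 1/4.87764 = 0.205017

Final: 0.205017


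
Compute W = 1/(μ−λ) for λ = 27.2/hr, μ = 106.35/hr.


W = 1/(μ−λ) = 1/(106.35 − 27.2) = 1/79.15 = 0.01263 hr

Final: 0.01263 hr


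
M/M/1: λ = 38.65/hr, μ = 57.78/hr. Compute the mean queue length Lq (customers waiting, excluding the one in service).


ρ = 38.65/57.78 = 0.6689
Lq = ρ²/(1−ρ) = 0.4474/0.3311 = 1.3515

Final: 1.3515


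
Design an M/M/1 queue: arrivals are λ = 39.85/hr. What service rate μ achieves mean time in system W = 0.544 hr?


W = 1/(μ−λ) ⇒ μ − λ = 1/W = 1/0.544 = 1.8382
μ = λ + 1/W = 39.85 + 1.8382 = 41.6882 per hr

Final: 41.6882 /hr


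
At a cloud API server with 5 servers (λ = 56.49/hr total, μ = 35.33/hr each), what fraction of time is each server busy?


ρ = λ/(cμ) = 56.49/(5·35.33) = 56.49/176.65 = 0.3198

Final: 0.3198


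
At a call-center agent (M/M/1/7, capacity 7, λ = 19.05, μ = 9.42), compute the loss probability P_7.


ρ = λ/μ = 19.05/9.42 = 2.0223
P_K = (1−ρ)ρ^K/(1−ρ^(K+1)) = (-1.0223·138.327504)/(1 − 279.738742)
= -141.411238/-278.738742 = 0.507325

Final: 0.507325


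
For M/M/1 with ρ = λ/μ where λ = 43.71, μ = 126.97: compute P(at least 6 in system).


ρ = 43.71/126.97 = 0.3443
P(N ≥ n) = ρ^n = 0.3443^6 = 0.001664

Final: 0.001664


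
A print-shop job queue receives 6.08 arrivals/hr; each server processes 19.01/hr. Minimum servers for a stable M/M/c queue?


Stability requires cμ > λ ⇔ c > λ/μ.
λ/μ = 6.08/19.01 = 0.3198
Minimum integer c = ⌊0.3198⌋ + 1 = 1
Check: 1·19.01 = 19.01 > 6.08, while 0·19.01 = 0.00 ≤ 6.08

Final: 1 servers


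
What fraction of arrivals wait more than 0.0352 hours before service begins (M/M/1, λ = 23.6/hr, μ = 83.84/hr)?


ρ = 23.6/83.84 = 0.2815
P(Wq > t) = ρ·e^{−(μ−λ)t} = 0.2815·e^{−2.1204}
= 0.2815·0.119978 = 0.033772

Final: 0.033772


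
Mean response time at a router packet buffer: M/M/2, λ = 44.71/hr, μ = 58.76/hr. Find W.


a = 0.7609; ρ = 0.3804; P₀ = 0.448807
Lq = P₀·a^c·ρ/(c!(1−ρ)²) = 0.12877
Wq = Lq/λ = 0.12877/44.71 = 0.002880 hr
W = Wq + 1/μ = 0.002880 + 0.01702 = 0.01990 hr

Final: 0.01990 hr


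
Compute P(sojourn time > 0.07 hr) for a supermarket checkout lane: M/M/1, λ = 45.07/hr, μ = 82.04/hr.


W ~ Exponential(μ−λ) for M/M/1.
μ − λ = 82.04 − 45.07 = 36.9700
P(W > t) = e^{−(μ−λ)t} = e^{−2.5879} = 0.075178

Final: 0.075178


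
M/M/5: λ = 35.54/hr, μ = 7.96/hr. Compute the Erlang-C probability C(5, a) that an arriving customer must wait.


a = λ/μ = 4.4648; ρ = a/5 = 0.8930
P₀ = 0.005407 (from M/M/c formula)
C(c,a) = [a^c/(c!(1−ρ))]·P₀ = [1774.27845/(120·0.1070)]·0.005407
= 138.13827·0.005407 = 0.746845

Final: 0.746845


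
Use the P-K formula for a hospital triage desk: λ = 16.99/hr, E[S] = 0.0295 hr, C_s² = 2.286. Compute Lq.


ρ = λ·E[S] = 16.99·0.0295 = 0.5012
Lq = ρ²(1+C_s²)/(2(1−ρ)) = 0.2512·(1+2.286)/(2·0.4988)
= 0.2512·3.2860/0.9976 = 0.82746

Final: 0.82746


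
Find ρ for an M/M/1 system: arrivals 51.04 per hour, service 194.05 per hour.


ρ = λ/μ = 51.04/194.05 = 0.2630

Final: 0.2630


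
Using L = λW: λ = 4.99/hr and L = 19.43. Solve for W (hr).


W = L/λ = 19.43/4.99 = 3.8938 hr

Final: 3.8938 hr


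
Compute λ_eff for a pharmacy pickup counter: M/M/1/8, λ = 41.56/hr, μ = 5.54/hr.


ρ = 7.5018; P_K = (1−ρ)ρ^8/(1−ρ^9) = 0.866699
λ_eff = λ(1 − P_K) = 41.56·(1 − 0.866699) = 41.56·0.133301 = 5.5400 /hr

Final: 5.5400 /hr


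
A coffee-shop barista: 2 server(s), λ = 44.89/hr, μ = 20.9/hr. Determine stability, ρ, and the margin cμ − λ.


Total capacity cμ = 2·20.9 = 41.80/hr
ρ = λ/(cμ) = 44.89/41.80 = 1.0739
Stable ⇔ ρ < 1: NO
Spare capacity = cμ − λ = 41.80 − 44.89 = -3.09/hr

Final: ρ = 1.0739; unstable; margin = -3.09/hr


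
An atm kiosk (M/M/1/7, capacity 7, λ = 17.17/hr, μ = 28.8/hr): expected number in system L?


ρ = 17.17/28.8 = 0.5962
L = ρ[1 − (K+1)ρ^K + Kρ^(K+1)] / [(1−ρ)(1−ρ^(K+1))]
Numerator: 0.5962·(1 − 8·0.026770 + 7·0.015960) = 0.535107
Denominator: (0.4038)·(0.984040) = 0.397375
L = 0.535107/0.397375 = 1.3466

Final: 1.3466


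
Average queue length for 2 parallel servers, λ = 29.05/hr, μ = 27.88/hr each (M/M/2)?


a = λ/μ = 1.0420; ρ = a/2 = 0.5210
P₀ = 0.314939
Lq = P₀·a^c·ρ / (c!·(1−ρ)²) = 0.314939·1.08569·0.5210/(2·0.22946)
= 0.38817

Final: 0.38817


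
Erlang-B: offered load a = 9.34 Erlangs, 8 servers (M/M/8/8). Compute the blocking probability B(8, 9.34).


B(c,a) = (a^c/c!) / Σ_{k=0}^{c} a^k/k!
a^8/8! = 1436.330843
Σ terms (k=0..8): 1.00000 + 9.34000 + 43.61780 + 135.79675 + 317.08541 + 592.31555 + 922.03787 + 1230.26196 + 1436.33084 = 4687.786196
B = 1436.330843/4687.786196 = 0.306399

Final: 0.306399


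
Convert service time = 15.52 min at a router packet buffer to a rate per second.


μ = 1/(service time) in consistent units.
1 second = 0.0166667 min, so μ = 0.0166667/15.52 = 0.001074 per second

Final: 0.001074 /sec


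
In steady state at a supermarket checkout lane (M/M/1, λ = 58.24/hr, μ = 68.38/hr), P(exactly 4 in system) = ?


ρ = 58.24/68.38 = 0.8517
P_n = (1−ρ)·ρ^n = (1 − 0.8517)·0.8517^4 = 0.1483·0.526222 = 0.078033

Final: 0.078033


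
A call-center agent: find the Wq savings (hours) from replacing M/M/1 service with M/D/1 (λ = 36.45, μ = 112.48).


ρ = 36.45/112.48 = 0.3241
Wq(M/M/1) = ρ/(μ−λ) = 0.3241/76.03 = 0.004262 hr
Wq(M/D/1) = ρ/(2(μ−λ)) = 0.002131 hr
Savings = 0.004262 − 0.002131 = 0.002131 hr

Final: 0.002131 hr


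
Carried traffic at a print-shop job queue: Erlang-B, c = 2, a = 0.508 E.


B(2,0.508) = 0.078821 (Erlang-B)
Carried load = a(1 − B) = 0.508·(1 − 0.078821) = 0.508·0.921179 = 0.4680 E

Final: 0.4680 Erlangs


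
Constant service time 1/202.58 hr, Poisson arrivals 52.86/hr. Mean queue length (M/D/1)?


ρ = 52.86/202.58 = 0.2609
M/D/1: Lq = ρ²/(2(1−ρ)) = 0.06809/(2·0.7391) = 0.04606

Final: 0.04606


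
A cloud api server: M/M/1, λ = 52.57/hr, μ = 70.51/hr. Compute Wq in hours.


ρ = 52.57/70.51 = 0.7456
Wq = ρ/(μ−λ) = 0.7456/(70.51 − 52.57) = 0.7456/17.94 = 0.04156 hr

Final: 0.04156 hr


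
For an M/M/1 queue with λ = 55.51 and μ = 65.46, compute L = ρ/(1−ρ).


ρ = λ/μ = 55.51/65.46 = 0.8480
L = ρ/(1−ρ) = 0.8480/(1 − 0.8480) = 0.8480/0.1520 = 5.5789

Final: 5.5789


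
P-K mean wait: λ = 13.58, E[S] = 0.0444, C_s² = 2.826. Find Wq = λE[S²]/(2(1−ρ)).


ρ = λ·E[S] = 13.58·0.0444 = 0.6030
E[S²] = E[S]²(1+C_s²) = 0.0444²·(1+2.826) = 0.007542
Wq = λ·E[S²]/(2(1−ρ)) = 13.58·0.007542/(2·0.3970) = 0.12898 hr

Final: 0.12898 hr


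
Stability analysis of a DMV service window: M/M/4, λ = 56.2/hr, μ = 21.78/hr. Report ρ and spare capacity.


Total capacity cμ = 4·21.78 = 87.12/hr
ρ = λ/(cμ) = 56.2/87.12 = 0.6451
Stable ⇔ ρ < 1: YES
Spare capacity = cμ − λ = 87.12 − 56.2 = 30.92/hr

Final: ρ = 0.6451; stable; margin = 30.92/hr


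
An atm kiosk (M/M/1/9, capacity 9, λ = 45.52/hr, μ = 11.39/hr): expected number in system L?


ρ = 45.52/11.39 = 3.9965
L = ρ[1 − (K+1)ρ^K + Kρ^(K+1)] / [(1−ρ)(1−ρ^(K+1))]
Numerator: 3.9965·(1 − 10·260079.884590 + 9·1039406.176168) = 26991712.406227
Denominator: (-2.9965)·(-1039405.176168) = 3114565.290835
L = 26991712.406227/3114565.290835 = 8.6663

Final: 8.6663


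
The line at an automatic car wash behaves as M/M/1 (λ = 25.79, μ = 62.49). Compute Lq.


ρ = 25.79/62.49 = 0.4127
Lq = ρ²/(1−ρ) = 0.1703/0.5873 = 0.2900

Final: 0.2900


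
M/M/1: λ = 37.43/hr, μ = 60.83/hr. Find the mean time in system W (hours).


W = 1/(μ−λ) = 1/(60.83 − 37.43) = 1/23.40 = 0.04274 hr

Final: 0.04274 hr


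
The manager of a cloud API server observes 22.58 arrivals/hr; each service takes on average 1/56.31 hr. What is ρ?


ρ = λ/μ = 22.58/56.31 = 0.4010

Final: 0.4010


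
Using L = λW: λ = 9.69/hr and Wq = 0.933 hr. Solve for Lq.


Lq = λWq = 9.69·0.933 = 9.0408

Final: 9.0408


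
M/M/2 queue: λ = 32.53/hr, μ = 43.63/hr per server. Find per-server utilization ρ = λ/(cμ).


ρ = λ/(cμ) = 32.53/(2·43.63) = 32.53/87.26 = 0.3728

Final: 0.3728


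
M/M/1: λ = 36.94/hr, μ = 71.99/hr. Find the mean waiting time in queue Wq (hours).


ρ = 36.94/71.99 = 0.5131
Wq = ρ/(μ−λ) = 0.5131/(71.99 − 36.94) = 0.5131/35.05 = 0.01464 hr

Final: 0.01464 hr


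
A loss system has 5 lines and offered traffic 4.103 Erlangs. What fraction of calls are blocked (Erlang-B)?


B(c,a) = (a^c/c!) / Σ_{k=0}^{c} a^k/k!
a^5/5! = 9.690057
Σ terms (k=0..5): 1.00000 + 4.10300 + 8.41730 + 11.51207 + 11.80850 + 9.69006 = 46.530931
B = 9.690057/46.530931 = 0.208250

Final: 0.208250


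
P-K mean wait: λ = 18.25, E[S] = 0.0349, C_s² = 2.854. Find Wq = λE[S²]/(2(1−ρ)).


ρ = λ·E[S] = 18.25·0.0349 = 0.6369
E[S²] = E[S]²(1+C_s²) = 0.0349²·(1+2.854) = 0.004694
Wq = λ·E[S²]/(2(1−ρ)) = 18.25·0.004694/(2·0.3631) = 0.11798 hr

Final: 0.11798 hr


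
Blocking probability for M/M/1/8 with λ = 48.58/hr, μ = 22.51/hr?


ρ = λ/μ = 48.58/22.51 = 2.1582
P_K = (1−ρ)ρ^K/(1−ρ^(K+1)) = (-1.1582·470.604552)/(1 − 1015.636124)
= -545.031571/-1014.636124 = 0.537169

Final: 0.537169


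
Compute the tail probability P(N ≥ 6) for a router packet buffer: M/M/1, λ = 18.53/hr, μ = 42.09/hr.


ρ = 18.53/42.09 = 0.4402
P(N ≥ n) = ρ^n = 0.4402^6 = 0.007281

Final: 0.007281


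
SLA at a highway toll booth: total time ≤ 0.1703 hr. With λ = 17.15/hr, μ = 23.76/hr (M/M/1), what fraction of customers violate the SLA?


W ~ Exponential(μ−λ) for M/M/1.
μ − λ = 23.76 − 17.15 = 6.6100
P(W > t) = e^{−(μ−λ)t} = e^{−1.1257} = 0.324431

Final: 0.324431


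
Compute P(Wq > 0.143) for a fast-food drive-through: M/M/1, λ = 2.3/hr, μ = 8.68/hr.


ρ = 2.3/8.68 = 0.2650
P(Wq > t) = ρ·e^{−(μ−λ)t} = 0.2650·e^{−0.9123}
= 0.2650·0.401583 = 0.106410

Final: 0.106410


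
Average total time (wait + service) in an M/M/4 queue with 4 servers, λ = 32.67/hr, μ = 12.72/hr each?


a = 2.5684; ρ = 0.6421; P₀ = 0.067766
Lq = P₀·a^c·ρ/(c!(1−ρ)²) = 0.61592
Wq = Lq/λ = 0.61592/32.67 = 0.01885 hr
W = Wq + 1/μ = 0.01885 + 0.07862 = 0.09747 hr

Final: 0.09747 hr
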